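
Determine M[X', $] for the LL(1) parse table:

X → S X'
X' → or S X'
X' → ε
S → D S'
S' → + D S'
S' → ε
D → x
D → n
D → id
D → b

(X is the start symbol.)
To find M[X', $], we find productions for X' where $ is in the predict set (PREDICT(N → α) = (FIRST(α) \ {ε}) ∪ (FOLLOW(N) if α ⇒* ε)).

Relevant sets:
  FOLLOW(X') = { $ }

X' → or S X': PREDICT = { 'or' }
X' → ε: PREDICT = { $ }
  $ is in predict set, so this production goes in M[X', $]

M[X', $] = X' → ε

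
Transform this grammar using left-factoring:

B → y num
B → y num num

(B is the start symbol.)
B → y num B'
B' → ε
B' → num

Left-factoring transforms A → αβ₁ | αβ₂ into A → αA' and A' → β₁ | β₂
(α is the longest common prefix among the alternatives). Repeat until
no nonterminal has two alternatives with a common prefix.

Round 1: B has alternatives sharing prefix 'y num'. Introduce B': B → y num B'
  Add: B' → ε
  Add: B' → num

No remaining common prefixes — done.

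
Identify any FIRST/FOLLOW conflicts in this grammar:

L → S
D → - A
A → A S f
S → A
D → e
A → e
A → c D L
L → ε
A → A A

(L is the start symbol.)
A FIRST/FOLLOW conflict occurs when a non-terminal N has a nullable alternative N → β (β ⇒* ε) and another alternative N → α with FIRST(α) ∩ FOLLOW(N) ≠ ∅: on such a lookahead the parser cannot decide between expanding α and letting N vanish via β.

Nullable non-terminals: L.
FIRST sets used below: FIRST(S) = { 'c', 'e' }

L: nullable alternative(s) L → ε; FOLLOW(L) = { $, 'c', 'e', 'f' }
  L → S: FIRST \ {ε} = { 'c', 'e' } — overlaps FOLLOW(L) on { 'c', 'e' }: CONFLICT
  L → ε: FIRST \ {ε} = { } — this is the only nullable alternative, skip

A, D, S have no nullable alternative, so no FIRST/FOLLOW check is needed there.

So the grammar has 1 FIRST/FOLLOW conflict (marked CONFLICT above).

Answer: Yes. L → S with FOLLOW(L) on { 'c', 'e' }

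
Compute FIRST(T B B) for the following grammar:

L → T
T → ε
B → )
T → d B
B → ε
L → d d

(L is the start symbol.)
FIRST sets of the non-terminals involved (from the grammar, by fixed-point iteration):
  FIRST(T) = { 'd', ε }
  FIRST(B) = { ')', ε }

To compute FIRST(T B B), process the symbols left to right:
Symbol T is a non-terminal. Add FIRST(T) \ {ε} = { 'd' }
T is nullable (ε ∈ FIRST(T)), continue to the next symbol.
Symbol B is a non-terminal. Add FIRST(B) \ {ε} = { ')' }
B is nullable (ε ∈ FIRST(B)), continue to the next symbol.
Symbol B is a non-terminal. Add FIRST(B) \ {ε} = { ')' }
B is nullable (ε ∈ FIRST(B)), continue to the next symbol.
All symbols are nullable, so ε is in the result.
FIRST(T B B) = { ')', 'd', ε }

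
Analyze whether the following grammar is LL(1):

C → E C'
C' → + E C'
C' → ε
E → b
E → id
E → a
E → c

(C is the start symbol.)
Yes, the grammar is LL(1).

A grammar is LL(1) if for each non-terminal N with multiple productions, the predict sets of those productions are pairwise disjoint, where PREDICT(N → α) = (FIRST(α) \ {ε}) ∪ (FOLLOW(N) if α ⇒* ε).

Relevant sets:
  FOLLOW(C') = { $ }

For C':
  PREDICT(C' → '+' E C') = { '+' }
  PREDICT(C' → ε) = { $ }
For E:
  PREDICT(E → b) = { 'b' }
  PREDICT(E → id) = { 'id' }
  PREDICT(E → a) = { 'a' }
  PREDICT(E → c) = { 'c' }
C has a single production, so nothing to check there.

All predict sets are disjoint. The grammar IS LL(1).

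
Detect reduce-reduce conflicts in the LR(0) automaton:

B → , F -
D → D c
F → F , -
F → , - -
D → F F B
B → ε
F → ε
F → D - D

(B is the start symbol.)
A reduce-reduce conflict occurs when an LR(0) state has two complete items [A → α .] and [B → β .] — both call for a reduction, and with no lookahead the parser cannot choose between them.

Augment with B' → B and build the canonical LR(0) collection (I0 = CLOSURE({[B' → . B]}), then GOTO on every symbol after a dot until no new states appear). It has 18 states:
  I0: { [B → . , F -], [B → .], [B' → . B] }  — shift, reduce
  I1: { [B → , . F -], [D → . D c], [D → . F F B], [F → . , - -], [F → . D - D], [F → . F , -], [F → .] }  — shift, reduce
  I2: { [B' → B .] }  — accept
  I3: { [F → , . - -] }  — shift
  I4: { [D → D . c], [F → D . - D] }  — shift
  I5: { [B → , F . -], [D → . D c], [D → . F F B], [D → F . F B], [F → . , - -], [F → . D - D], [F → . F , -], [F → .], [F → F . , -] }  — shift, reduce
  I6: { [F → , . - -], [F → F , . -] }  — shift
  I7: { [B → , F - .] }  — reduce
  I8: { [B → . , F -], [B → .], [D → . D c], [D → . F F B], [D → F . F B], [D → F F . B], [F → . , - -], [F → . D - D], [F → . F , -], [F → .], [F → F . , -] }  — shift, 2 reduces
  I9: { [B → , . F -], [D → . D c], [D → . F F B], [F → , . - -], [F → . , - -], [F → . D - D], [F → . F , -], [F → .], [F → F , . -] }  — shift, reduce
  I10: { [D → F F B .] }  — reduce
  I11: { [F → , - . -], [F → F , - .] }  — shift, reduce
  I12: { [F → , - - .] }  — reduce
  I13: { [D → . D c], [D → . F F B], [F → . , - -], [F → . D - D], [F → . F , -], [F → .], [F → D - . D] }  — shift, reduce
  I14: { [D → D c .] }  — reduce
  I15: { [D → D . c], [F → D - D .], [F → D . - D] }  — shift, reduce
  I16: { [D → . D c], [D → . F F B], [D → F . F B], [F → . , - -], [F → . D - D], [F → . F , -], [F → .], [F → F . , -] }  — shift, reduce
  I17: { [F → , - . -] }  — shift

I8 contains complete items [B → .], [F → .] — reduce-reduce conflict.

Answer: Yes — I8: [B → .] vs [F → .]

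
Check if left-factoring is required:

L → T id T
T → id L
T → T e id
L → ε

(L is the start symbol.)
Left-factoring is needed when two productions for the same non-terminal
share a common prefix on the right-hand side.

Productions for L:
  L → T id T
  L → ε
Productions for T:
  T → id L
  T → T e id

No common prefixes found.

Answer: No, left-factoring is not needed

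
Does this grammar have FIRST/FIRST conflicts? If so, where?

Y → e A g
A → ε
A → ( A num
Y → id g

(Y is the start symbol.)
No FIRST/FIRST conflicts.

Productions for Y:
  Y → e A g: FIRST = { 'e' }
  Y → id g: FIRST = { 'id' }
Productions for A:
  A → ε: FIRST = { ε }
  A → ( A num: FIRST = { '(' }

All alternatives of each non-terminal have pairwise disjoint FIRST sets.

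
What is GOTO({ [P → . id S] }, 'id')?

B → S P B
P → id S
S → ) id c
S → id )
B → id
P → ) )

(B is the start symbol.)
GOTO(I, 'id') = CLOSURE({ [A → αX.β] : [A → α.Xβ] ∈ I, X = 'id' })

Items with dot before 'id', with the dot advanced:
  [P → . id S] → [P → id . S]
Closure of the advanced items:
  [P → id . S] has the dot before S: add [S → . ) id c], [S → . id )]

GOTO = { [P → id . S], [S → . ) id c], [S → . id )] }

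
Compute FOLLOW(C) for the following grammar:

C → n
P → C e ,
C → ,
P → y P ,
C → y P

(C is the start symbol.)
{ $, 'e' }

C is the start symbol, so $ ∈ FOLLOW(C).
In P → C e ,: C is followed by e ',', add FIRST(e ',') \ {ε} = { 'e' }

Taking the union: FOLLOW(C) = { $, 'e' }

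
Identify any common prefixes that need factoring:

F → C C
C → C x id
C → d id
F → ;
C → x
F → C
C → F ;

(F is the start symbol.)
Left-factoring is needed when two productions for the same non-terminal
share a common prefix on the right-hand side.

Productions for F:
  F → C C
  F → ;
  F → C
Productions for C:
  C → C x id
  C → d id
  C → x
  C → F ;

Found common prefix 'C' in productions for F

Answer: Yes, F has productions with common prefix 'C'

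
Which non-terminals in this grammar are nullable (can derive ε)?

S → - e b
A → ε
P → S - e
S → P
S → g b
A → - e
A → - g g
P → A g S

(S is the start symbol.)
{ 'A' }

A non-terminal is nullable if it can derive ε (the empty string): either it has an ε-production, or it has a production whose right-hand side consists entirely of nullable non-terminals.

ε-productions: A → ε
So A is immediately nullable.
No further non-terminal can be added: every production for the remaining non-terminals contains a terminal or a non-nullable non-terminal.
Nullable = { 'A' }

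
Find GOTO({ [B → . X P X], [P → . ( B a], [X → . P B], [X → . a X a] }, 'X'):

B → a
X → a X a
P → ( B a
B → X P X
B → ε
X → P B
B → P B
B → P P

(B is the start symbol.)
{ [B → X . P X], [P → . ( B a] }

GOTO(I, 'X') = CLOSURE({ [A → αX.β] : [A → α.Xβ] ∈ I, X = 'X' })

Items with dot before 'X', with the dot advanced:
  [B → . X P X] → [B → X . P X]
Closure of the advanced items:
  [B → X . P X] has the dot before P: add [P → . ( B a]

GOTO = { [B → X . P X], [P → . ( B a] }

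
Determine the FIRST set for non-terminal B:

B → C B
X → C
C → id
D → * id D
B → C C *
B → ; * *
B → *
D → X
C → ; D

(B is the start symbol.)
To compute FIRST(B), examine every production with B on the left-hand side, reading each right-hand side left to right until a non-nullable symbol is reached.

FIRST sets of the other non-terminals involved (by the same procedure, iterated to a fixed point):
  FIRST(C) = { ';', 'id' }

From B → C B:
  - C is a non-terminal: add FIRST(C) \ {ε} = { ';', 'id' }
    C is not nullable, so stop
From B → C C *:
  - C is a non-terminal: add FIRST(C) \ {ε} = { ';', 'id' }
    C is not nullable, so stop
From B → ; * *:
  - ';' is a terminal: add ';' and stop
From B → *:
  - '*' is a terminal: add '*' and stop

Collecting: FIRST(B) = { '*', ';', 'id' }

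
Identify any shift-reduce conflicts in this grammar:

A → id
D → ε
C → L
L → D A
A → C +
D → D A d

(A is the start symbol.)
A shift-reduce conflict occurs when an LR(0) state has both:
  - a complete (reduce) item [A → α .] (dot at the end), and
  - a shift item [B → β . c γ] (dot before a terminal).

Augment with A' → A and build the canonical LR(0) collection (I0 = CLOSURE({[A' → . A]}), then GOTO on every symbol after a dot until no new states appear). It has 9 states:
  I0: { [A → . C +], [A → . id], [A' → . A], [C → . L], [D → . D A d], [D → .], [L → . D A] }  — shift, reduce
  I1: { [A' → A .] }  — accept
  I2: { [A → C . +] }  — shift
  I3: { [A → . C +], [A → . id], [C → . L], [D → . D A d], [D → .], [D → D . A d], [L → . D A], [L → D . A] }  — shift, reduce
  I4: { [C → L .] }  — reduce
  I5: { [A → id .] }  — reduce
  I6: { [D → D A . d], [L → D A .] }  — shift, reduce
  I7: { [D → D A d .] }  — reduce
  I8: { [A → C + .] }  — reduce

I0 contains reduce item [D → .] and shift item [A → . id] — shift-reduce conflict.
I3 contains reduce item [D → .] and shift item [A → . id] — shift-reduce conflict.
I6 contains reduce item [L → D A .] and shift item [D → D A . d] — shift-reduce conflict.

Answer: Yes — I0: [D → .] vs [A → . id]; I3: [D → .] vs [A → . id]; I6: [L → D A .] vs [D → D A . d]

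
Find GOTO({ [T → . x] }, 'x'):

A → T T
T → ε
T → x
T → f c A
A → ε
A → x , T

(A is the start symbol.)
GOTO(I, 'x') = CLOSURE({ [A → αX.β] : [A → α.Xβ] ∈ I, X = 'x' })

Items with dot before 'x', with the dot advanced:
  [T → . x] → [T → x .]
Closure adds nothing (no advanced item has the dot before a non-terminal).

GOTO = { [T → x .] }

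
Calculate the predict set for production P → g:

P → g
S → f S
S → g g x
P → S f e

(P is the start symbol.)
{ 'g' }

PREDICT(P → g) = (FIRST(RHS) \ {ε}) ∪ (FOLLOW(P) if ε ∈ FIRST(RHS), i.e. RHS ⇒* ε)
FIRST(g) = { 'g' }
ε ∉ FIRST(g), so FOLLOW(P) is not added.
PREDICT(P → g) = { 'g' }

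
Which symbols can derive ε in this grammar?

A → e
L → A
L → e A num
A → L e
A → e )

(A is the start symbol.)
None

A non-terminal is nullable if it can derive ε (the empty string): either it has an ε-production, or it has a production whose right-hand side consists entirely of nullable non-terminals.

There are no ε-productions, so no non-terminal can derive ε.
No non-terminals are nullable.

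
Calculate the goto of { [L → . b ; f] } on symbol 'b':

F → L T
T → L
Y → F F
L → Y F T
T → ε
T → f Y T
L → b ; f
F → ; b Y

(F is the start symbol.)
GOTO(I, 'b') = CLOSURE({ [A → αX.β] : [A → α.Xβ] ∈ I, X = 'b' })

Items with dot before 'b', with the dot advanced:
  [L → . b ; f] → [L → b . ; f]
Closure adds nothing (no advanced item has the dot before a non-terminal).

GOTO = { [L → b . ; f] }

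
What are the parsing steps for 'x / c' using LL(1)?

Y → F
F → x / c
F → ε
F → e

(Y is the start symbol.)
LL(1) parsing maintains a stack (initially the start symbol over $) and the input. At each step: if the stack top is a terminal, match it against the current input token; if it is a non-terminal N, replace it with the RHS of M[N, lookahead] (the unique production whose predict set contains the lookahead).

Stack is shown with the top on the left.

Stack    Input    Action
------------------------
Y $      x / c $  output Y → F
F $      x / c $  output F → x / c
x / c $  x / c $  match 'x'
/ c $    / c $    match '/'
c $      c $      match 'c'
$        $        accept

The string is accepted.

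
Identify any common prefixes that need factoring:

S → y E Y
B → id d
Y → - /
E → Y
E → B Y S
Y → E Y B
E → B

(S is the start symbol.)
Yes, E has productions with common prefix 'B'

Left-factoring is needed when two productions for the same non-terminal
share a common prefix on the right-hand side.

Productions for Y:
  Y → - /
  Y → E Y B
Productions for E:
  E → Y
  E → B Y S
  E → B

Found common prefix 'B' in productions for E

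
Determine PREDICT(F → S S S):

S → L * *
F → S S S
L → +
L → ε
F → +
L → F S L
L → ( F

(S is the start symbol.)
PREDICT(F → S S S) = (FIRST(RHS) \ {ε}) ∪ (FOLLOW(F) if ε ∈ FIRST(RHS), i.e. RHS ⇒* ε)
FIRST(S) = { '(', '*', '+' }
FIRST(S S S) = { '(', '*', '+' }
ε ∉ FIRST(S S S), so FOLLOW(F) is not added.
PREDICT(F → S S S) = { '(', '*', '+' }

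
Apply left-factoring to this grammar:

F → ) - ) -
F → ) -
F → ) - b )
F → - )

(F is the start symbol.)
Left-factoring transforms A → αβ₁ | αβ₂ into A → αA' and A' → β₁ | β₂
(α is the longest common prefix among the alternatives). Repeat until
no nonterminal has two alternatives with a common prefix.

Round 1: F has alternatives sharing prefix ') -'. Introduce F': F → ) - F'
  Add: F' → ) -
  Add: F' → ε
  Add: F' → b )

No remaining common prefixes — done.

Resulting grammar:
F → ) - F'
F' → ) -
F' → ε
F' → b )
F → - )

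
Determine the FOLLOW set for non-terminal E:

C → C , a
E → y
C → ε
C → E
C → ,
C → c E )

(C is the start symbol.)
To compute FOLLOW(E), find every occurrence of E on a right-hand side N → α E β: add FIRST(β) \ {ε}, and if β is empty or nullable also add FOLLOW(N). Iterate to a fixed point.

In C → E: E is at the end, add FOLLOW(C)
In C → c E ): E is followed by ')', add FIRST(')') \ {ε} = { ')' }

The FOLLOW sets referred to above (computed the same way, to a fixed point):
  FOLLOW(C) = { $, ',' }

Taking the union: FOLLOW(E) = { $, ')', ',' }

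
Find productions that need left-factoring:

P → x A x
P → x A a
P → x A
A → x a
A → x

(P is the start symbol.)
Left-factoring is needed when two productions for the same non-terminal
share a common prefix on the right-hand side.

Productions for P:
  P → x A x
  P → x A a
  P → x A
Productions for A:
  A → x a
  A → x

Found common prefix 'x A' in productions for P
Found common prefix 'x' in productions for A

Answer: Yes, P has productions with common prefix 'x A'; A has productions with common prefix 'x'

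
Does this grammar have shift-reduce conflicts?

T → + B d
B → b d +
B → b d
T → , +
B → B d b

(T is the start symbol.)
Augment with T' → T and build the canonical LR(0) collection (I0 = CLOSURE({[T' → . T]}), then GOTO on every symbol after a dot until no new states appear). It has 11 states:
  I0: { [T → . + B d], [T → . , +], [T' → . T] }  — shift
  I1: { [B → . B d b], [B → . b d +], [B → . b d], [T → + . B d] }  — shift
  I2: { [T → , . +] }  — shift
  I3: { [T' → T .] }  — accept
  I4: { [T → , + .] }  — reduce
  I5: { [B → B . d b], [T → + B . d] }  — shift
  I6: { [B → b . d +], [B → b . d] }  — shift
  I7: { [B → b d . +], [B → b d .] }  — shift, reduce
  I8: { [B → b d + .] }  — reduce
  I9: { [B → B d . b], [T → + B d .] }  — shift, reduce
  I10: { [B → B d b .] }  — reduce

I7 contains reduce item [B → b d .] and shift item [B → b d . +] — shift-reduce conflict.
I9 contains reduce item [T → + B d .] and shift item [B → B d . b] — shift-reduce conflict.

Answer: Yes — I7: [B → b d .] vs [B → b d . +]; I9: [T → + B d .] vs [B → B d . b]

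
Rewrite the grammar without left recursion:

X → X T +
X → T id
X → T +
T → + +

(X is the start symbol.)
X is directly left-recursive. The standard transformation for
  A → A α₁ | ... | A α_m | β₁ | ... | β_n
is
  A  → β₁ A' | ... | β_n A'
  A' → α₁ A' | ... | α_m A' | ε

X → T id becomes X → T id X'
X → T + becomes X → T + X'
X → X T + becomes X' → T + X'
Add X' → ε

Productions for other non-terminals are unchanged:
  T → + +

Resulting grammar:
X → T id X'
X → T + X'
X' → T + X'
X' → ε
T → + +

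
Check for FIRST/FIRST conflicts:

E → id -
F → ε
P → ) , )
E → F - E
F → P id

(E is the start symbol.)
A FIRST/FIRST conflict occurs when two productions N → α and N → β for the same non-terminal have FIRST(α) ∩ FIRST(β) ≠ ∅ (with ε ∈ FIRST of a nullable right-hand side, so two nullable alternatives also conflict).

FIRST sets of the non-terminals at (or reachable through a nullable prefix from) the front of some alternative:
  FIRST(F) = { ')', ε }
  FIRST(P) = { ')' }

Productions for E:
  E → id -: FIRST = { 'id' }
  E → F - E: FIRST = { ')', '-' }
Productions for F:
  F → ε: FIRST = { ε }
  F → P id: FIRST = { ')' }
P has only one production, so no FIRST/FIRST conflict is possible there.

All alternatives of each non-terminal have pairwise disjoint FIRST sets.

Answer: No FIRST/FIRST conflicts.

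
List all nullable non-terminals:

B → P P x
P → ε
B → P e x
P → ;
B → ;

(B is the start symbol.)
A non-terminal is nullable if it can derive ε (the empty string): either it has an ε-production, or it has a production whose right-hand side consists entirely of nullable non-terminals.

ε-productions: P → ε
So P is immediately nullable.
No further non-terminal can be added: every production for the remaining non-terminals contains a terminal or a non-nullable non-terminal.
Nullable = { 'P' }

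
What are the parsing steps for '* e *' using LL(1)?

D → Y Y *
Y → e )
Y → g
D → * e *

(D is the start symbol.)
Stack is shown with the top on the left.

Stack    Input    Action
------------------------
D $      * e * $  output D → * e *
* e * $  * e * $  match '*'
e * $    e * $    match 'e'
* $      * $      match '*'
$        $        accept

The string is accepted.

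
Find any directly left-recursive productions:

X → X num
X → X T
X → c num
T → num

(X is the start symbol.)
X → X num: LEFT RECURSIVE (starts with X)
X → X T: LEFT RECURSIVE (starts with X)
X → c num: starts with c
T → num: starts with num

The grammar has direct left recursion on: X.

Answer: Yes, X is left-recursive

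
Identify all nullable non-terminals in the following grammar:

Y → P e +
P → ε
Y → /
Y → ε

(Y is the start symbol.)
A non-terminal is nullable if it can derive ε (the empty string): either it has an ε-production, or it has a production whose right-hand side consists entirely of nullable non-terminals.

ε-productions: P → ε, Y → ε
So P, Y are immediately nullable.
Every non-terminal is now nullable.
Nullable = { 'P', 'Y' }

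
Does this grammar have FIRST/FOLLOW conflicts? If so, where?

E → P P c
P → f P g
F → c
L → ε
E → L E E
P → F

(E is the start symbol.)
No FIRST/FOLLOW conflicts.

A FIRST/FOLLOW conflict occurs when a non-terminal N has a nullable alternative N → β (β ⇒* ε) and another alternative N → α with FIRST(α) ∩ FOLLOW(N) ≠ ∅: on such a lookahead the parser cannot decide between expanding α and letting N vanish via β.

Nullable non-terminals: L.
L has a nullable alternative but only one production, so nothing to check.

E, F, P have no nullable alternative, so no FIRST/FOLLOW check is needed there.

No FIRST/FOLLOW conflicts found.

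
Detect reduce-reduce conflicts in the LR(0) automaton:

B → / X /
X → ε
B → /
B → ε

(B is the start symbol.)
A reduce-reduce conflict occurs when an LR(0) state has two complete items [A → α .] and [B → β .] — both call for a reduction, and with no lookahead the parser cannot choose between them.

Augment with B' → B and build the canonical LR(0) collection (I0 = CLOSURE({[B' → . B]}), then GOTO on every symbol after a dot until no new states appear). It has 5 states:
  I0: { [B → . / X /], [B → . /], [B → .], [B' → . B] }  — shift, reduce
  I1: { [B → / . X /], [B → / .], [X → .] }  — 2 reduces
  I2: { [B' → B .] }  — accept
  I3: { [B → / X . /] }  — shift
  I4: { [B → / X / .] }  — reduce

I1 contains complete items [B → / .], [X → .] — reduce-reduce conflict.

Answer: Yes — I1: [B → / .] vs [X → .]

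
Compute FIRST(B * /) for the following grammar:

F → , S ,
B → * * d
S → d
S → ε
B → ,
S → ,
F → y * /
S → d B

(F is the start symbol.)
{ '*', ',' }

FIRST sets of the non-terminals involved (from the grammar, by fixed-point iteration):
  FIRST(B) = { '*', ',' }

To compute FIRST(B * /), process the symbols left to right:
Symbol B is a non-terminal. Add FIRST(B) \ {ε} = { '*', ',' }
B is not nullable (ε ∉ FIRST(B)), so stop here.
FIRST(B * /) = { '*', ',' }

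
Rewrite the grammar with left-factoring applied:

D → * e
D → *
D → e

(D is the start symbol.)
D → * D'
D' → e
D' → ε
D → e

Left-factoring transforms A → αβ₁ | αβ₂ into A → αA' and A' → β₁ | β₂
(α is the longest common prefix among the alternatives). Repeat until
no nonterminal has two alternatives with a common prefix.

Round 1: D has alternatives sharing prefix '*'. Introduce D': D → * D'
  Add: D' → e
  Add: D' → ε

No remaining common prefixes — done.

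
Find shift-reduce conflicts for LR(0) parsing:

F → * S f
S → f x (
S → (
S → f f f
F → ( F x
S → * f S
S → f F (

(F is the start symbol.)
A shift-reduce conflict occurs when an LR(0) state has both:
  - a complete (reduce) item [A → α .] (dot at the end), and
  - a shift item [B → β . c γ] (dot before a terminal).

Augment with F' → F and build the canonical LR(0) collection (I0 = CLOSURE({[F' → . F]}), then GOTO on every symbol after a dot until no new states appear). It has 19 states:
  I0: { [F → . ( F x], [F → . * S f], [F' → . F] }  — shift
  I1: { [F → ( . F x], [F → . ( F x], [F → . * S f] }  — shift
  I2: { [F → * . S f], [S → . (], [S → . * f S], [S → . f F (], [S → . f f f], [S → . f x (] }  — shift
  I3: { [F' → F .] }  — accept
  I4: { [S → ( .] }  — reduce
  I5: { [S → * . f S] }  — shift
  I6: { [F → * S . f] }  — shift
  I7: { [F → . ( F x], [F → . * S f], [S → f . F (], [S → f . f f], [S → f . x (] }  — shift
  I8: { [S → f F . (] }  — shift
  I9: { [S → f f . f] }  — shift
  I10: { [S → f x . (] }  — shift
  I11: { [S → f x ( .] }  — reduce
  I12: { [S → f f f .] }  — reduce
  I13: { [S → f F ( .] }  — reduce
  I14: { [F → * S f .] }  — reduce
  I15: { [S → * f . S], [S → . (], [S → . * f S], [S → . f F (], [S → . f f f], [S → . f x (] }  — shift
  I16: { [S → * f S .] }  — reduce
  I17: { [F → ( F . x] }  — shift
  I18: { [F → ( F x .] }  — reduce

No state contains both a complete item and a shift item.

Answer: No shift-reduce conflicts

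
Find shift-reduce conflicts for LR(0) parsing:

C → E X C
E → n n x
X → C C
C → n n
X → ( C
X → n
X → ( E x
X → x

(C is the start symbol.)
Yes — I4: [C → n n .] vs [E → n n . x]; I9: [X → n .] vs [C → n . n]

Augment with C' → C and build the canonical LR(0) collection (I0 = CLOSURE({[C' → . C]}), then GOTO on every symbol after a dot until no new states appear). It has 16 states:
  I0: { [C → . E X C], [C → . n n], [C' → . C], [E → . n n x] }  — shift
  I1: { [C' → C .] }  — accept
  I2: { [C → . E X C], [C → . n n], [C → E . X C], [E → . n n x], [X → . ( C], [X → . ( E x], [X → . C C], [X → . n], [X → . x] }  — shift
  I3: { [C → n . n], [E → n . n x] }  — shift
  I4: { [C → n n .], [E → n n . x] }  — shift, reduce
  I5: { [E → n n x .] }  — reduce
  I6: { [C → . E X C], [C → . n n], [E → . n n x], [X → ( . C], [X → ( . E x] }  — shift
  I7: { [C → . E X C], [C → . n n], [E → . n n x], [X → C . C] }  — shift
  I8: { [C → . E X C], [C → . n n], [C → E X . C], [E → . n n x] }  — shift
  I9: { [C → n . n], [E → n . n x], [X → n .] }  — shift, reduce
  I10: { [X → x .] }  — reduce
  I11: { [C → E X C .] }  — reduce
  I12: { [X → C C .] }  — reduce
  I13: { [X → ( C .] }  — reduce
  I14: { [C → . E X C], [C → . n n], [C → E . X C], [E → . n n x], [X → ( E . x], [X → . ( C], [X → . ( E x], [X → . C C], [X → . n], [X → . x] }  — shift
  I15: { [X → ( E x .], [X → x .] }  — 2 reduces

I4 contains reduce item [C → n n .] and shift item [E → n n . x] — shift-reduce conflict.
I9 contains reduce item [X → n .] and shift items [C → n . n], [E → n . n x] — shift-reduce conflict.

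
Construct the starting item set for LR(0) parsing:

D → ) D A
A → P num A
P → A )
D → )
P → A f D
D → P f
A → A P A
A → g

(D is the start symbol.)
{ [A → . A P A], [A → . P num A], [A → . g], [D → . ) D A], [D → . )], [D → . P f], [D' → . D], [P → . A )], [P → . A f D] }

First, augment the grammar with D' → D
I₀ = CLOSURE({ [D' → . D] }):
  [D' → . D] has the dot before D: add [D → . ) D A], [D → . )], [D → . P f]
  [D → . P f] has the dot before P: add [P → . A )], [P → . A f D]
  [P → . A )] has the dot before A: add [A → . P num A], [A → . A P A], [A → . g]
No further items can be added.

I₀ = { [A → . A P A], [A → . P num A], [A → . g], [D → . ) D A], [D → . )], [D → . P f], [D' → . D], [P → . A )], [P → . A f D] }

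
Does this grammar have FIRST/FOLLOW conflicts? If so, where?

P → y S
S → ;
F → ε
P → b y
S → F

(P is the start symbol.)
A FIRST/FOLLOW conflict occurs when a non-terminal N has a nullable alternative N → β (β ⇒* ε) and another alternative N → α with FIRST(α) ∩ FOLLOW(N) ≠ ∅: on such a lookahead the parser cannot decide between expanding α and letting N vanish via β.

Nullable non-terminals: F, S.
FIRST sets used below: FIRST(F) = { ε }
F has a nullable alternative but only one production, so nothing to check.

S: nullable alternative(s) S → F; FOLLOW(S) = { $ }
  S → ;: FIRST \ {ε} = { ';' } — disjoint from FOLLOW(S)
  S → F: FIRST \ {ε} = { } — this is the only nullable alternative, skip

P has no nullable alternative, so no FIRST/FOLLOW check is needed there.

No FIRST/FOLLOW conflicts found.

Answer: No FIRST/FOLLOW conflicts.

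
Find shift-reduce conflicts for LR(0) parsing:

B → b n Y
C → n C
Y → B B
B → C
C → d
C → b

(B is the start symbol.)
Yes — I3: [C → b .] vs [B → b . n Y]

Augment with B' → B and build the canonical LR(0) collection (I0 = CLOSURE({[B' → . B]}), then GOTO on every symbol after a dot until no new states appear). It has 12 states:
  I0: { [B → . C], [B → . b n Y], [B' → . B], [C → . b], [C → . d], [C → . n C] }  — shift
  I1: { [B' → B .] }  — accept
  I2: { [B → C .] }  — reduce
  I3: { [B → b . n Y], [C → b .] }  — shift, reduce
  I4: { [C → d .] }  — reduce
  I5: { [C → . b], [C → . d], [C → . n C], [C → n . C] }  — shift
  I6: { [C → n C .] }  — reduce
  I7: { [C → b .] }  — reduce
  I8: { [B → . C], [B → . b n Y], [B → b n . Y], [C → . b], [C → . d], [C → . n C], [Y → . B B] }  — shift
  I9: { [B → . C], [B → . b n Y], [C → . b], [C → . d], [C → . n C], [Y → B . B] }  — shift
  I10: { [B → b n Y .] }  — reduce
  I11: { [Y → B B .] }  — reduce

I3 contains reduce item [C → b .] and shift item [B → b . n Y] — shift-reduce conflict.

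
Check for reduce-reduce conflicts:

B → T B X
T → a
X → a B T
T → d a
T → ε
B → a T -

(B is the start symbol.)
Yes — I3: [T → .] vs [T → a .]

Augment with B' → B and build the canonical LR(0) collection (I0 = CLOSURE({[B' → . B]}), then GOTO on every symbol after a dot until no new states appear). It has 14 states:
  I0: { [B → . T B X], [B → . a T -], [B' → . B], [T → . a], [T → . d a], [T → .] }  — shift, reduce
  I1: { [B' → B .] }  — accept
  I2: { [B → . T B X], [B → . a T -], [B → T . B X], [T → . a], [T → . d a], [T → .] }  — shift, reduce
  I3: { [B → a . T -], [T → . a], [T → . d a], [T → .], [T → a .] }  — shift, 2 reduces
  I4: { [T → d . a] }  — shift
  I5: { [T → d a .] }  — reduce
  I6: { [B → a T . -] }  — shift
  I7: { [T → a .] }  — reduce
  I8: { [B → a T - .] }  — reduce
  I9: { [B → T B . X], [X → . a B T] }  — shift
  I10: { [B → T B X .] }  — reduce
  I11: { [B → . T B X], [B → . a T -], [T → . a], [T → . d a], [T → .], [X → a . B T] }  — shift, reduce
  I12: { [T → . a], [T → . d a], [T → .], [X → a B . T] }  — shift, reduce
  I13: { [X → a B T .] }  — reduce

I3 contains complete items [T → .], [T → a .] — reduce-reduce conflict.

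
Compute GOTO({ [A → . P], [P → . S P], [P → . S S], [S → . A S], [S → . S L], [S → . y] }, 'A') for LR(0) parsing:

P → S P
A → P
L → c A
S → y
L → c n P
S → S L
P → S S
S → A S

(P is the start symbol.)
{ [A → . P], [P → . S P], [P → . S S], [S → . A S], [S → . S L], [S → . y], [S → A . S] }

GOTO(I, 'A') = CLOSURE({ [A → αX.β] : [A → α.Xβ] ∈ I, X = 'A' })

Items with dot before 'A', with the dot advanced:
  [S → . A S] → [S → A . S]
Closure of the advanced items:
  [S → A . S] has the dot before S: add [S → . y], [S → . S L], [S → . A S]
  [S → . A S] has the dot before A: add [A → . P]
  [A → . P] has the dot before P: add [P → . S P], [P → . S S]

GOTO = { [A → . P], [P → . S P], [P → . S S], [S → . A S], [S → . S L], [S → . y], [S → A . S] }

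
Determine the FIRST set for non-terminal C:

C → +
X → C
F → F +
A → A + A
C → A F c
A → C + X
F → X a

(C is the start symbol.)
To compute FIRST(C), examine every production with C on the left-hand side, reading each right-hand side left to right until a non-nullable symbol is reached.

FIRST sets of the other non-terminals involved (by the same procedure, iterated to a fixed point):
  FIRST(A) = { '+' }

From C → +:
  - '+' is a terminal: add '+' and stop
From C → A F c:
  - A is a non-terminal: add FIRST(A) \ {ε} = { '+' }
    A is not nullable, so stop

Collecting: FIRST(C) = { '+' }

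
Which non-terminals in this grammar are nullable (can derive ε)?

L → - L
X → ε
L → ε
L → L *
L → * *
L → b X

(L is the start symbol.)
ε-productions: X → ε, L → ε
So X, L are immediately nullable.
Every non-terminal is now nullable.
Nullable = { 'L', 'X' }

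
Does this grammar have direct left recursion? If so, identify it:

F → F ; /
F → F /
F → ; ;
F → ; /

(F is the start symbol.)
Yes, F is left-recursive

Direct left recursion occurs when N → N α for some non-terminal N (the right-hand side begins with the left-hand side itself).

F → F ; /: LEFT RECURSIVE (starts with F)
F → F /: LEFT RECURSIVE (starts with F)
F → ; ;: starts with ';'
F → ; /: starts with ';'

The grammar has direct left recursion on: F.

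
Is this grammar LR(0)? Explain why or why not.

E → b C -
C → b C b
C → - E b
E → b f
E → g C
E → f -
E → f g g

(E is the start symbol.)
Yes, the grammar is LR(0)

A grammar is LR(0) if no state in the canonical LR(0) collection has:
  - both a shift item (dot before a terminal) and a complete item (shift-reduce conflict), or
  - two or more complete items (reduce-reduce conflict; the accept item [E' → E .] counts as a complete item here).

Augment with E' → E and build the canonical LR(0) collection (I0 = CLOSURE({[E' → . E]}), then GOTO on every symbol after a dot until no new states appear). It has 18 states:
  I0: { [E → . b C -], [E → . b f], [E → . f -], [E → . f g g], [E → . g C], [E' → . E] }  — shift
  I1: { [E' → E .] }  — accept
  I2: { [C → . - E b], [C → . b C b], [E → b . C -], [E → b . f] }  — shift
  I3: { [E → f . -], [E → f . g g] }  — shift
  I4: { [C → . - E b], [C → . b C b], [E → g . C] }  — shift
  I5: { [C → - . E b], [E → . b C -], [E → . b f], [E → . f -], [E → . f g g], [E → . g C] }  — shift
  I6: { [E → g C .] }  — reduce
  I7: { [C → . - E b], [C → . b C b], [C → b . C b] }  — shift
  I8: { [C → b C . b] }  — shift
  I9: { [C → b C b .] }  — reduce
  I10: { [C → - E . b] }  — shift
  I11: { [C → - E b .] }  — reduce
  I12: { [E → f - .] }  — reduce
  I13: { [E → f g . g] }  — shift
  I14: { [E → f g g .] }  — reduce
  I15: { [E → b C . -] }  — shift
  I16: { [E → b f .] }  — reduce
  I17: { [E → b C - .] }  — reduce

Every state is either a pure shift/goto state or contains exactly one complete item and nothing to shift — no conflicts. The grammar is LR(0).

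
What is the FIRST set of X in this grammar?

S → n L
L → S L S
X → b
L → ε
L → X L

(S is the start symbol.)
To compute FIRST(X), examine every production with X on the left-hand side, reading each right-hand side left to right until a non-nullable symbol is reached.

From X → b:
  - b is a terminal: add 'b' and stop

Collecting: FIRST(X) = { 'b' }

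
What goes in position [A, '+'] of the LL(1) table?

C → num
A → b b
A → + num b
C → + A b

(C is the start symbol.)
To find M[A, '+'], we find productions for A where '+' is in the predict set (PREDICT(N → α) = (FIRST(α) \ {ε}) ∪ (FOLLOW(N) if α ⇒* ε)).

A → b b: PREDICT = { 'b' }
A → + num b: PREDICT = { '+' }
  '+' is in predict set, so this production goes in M[A, '+']

M[A, '+'] = A → + num b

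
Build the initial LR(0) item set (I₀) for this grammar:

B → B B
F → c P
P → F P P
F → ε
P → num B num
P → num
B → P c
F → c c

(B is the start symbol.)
First, augment the grammar with B' → B
I₀ = CLOSURE({ [B' → . B] }):
  [B' → . B] has the dot before B: add [B → . B B], [B → . P c]
  [B → . P c] has the dot before P: add [P → . F P P], [P → . num B num], [P → . num]
  [P → . F P P] has the dot before F: add [F → . c P], [F → .], [F → . c c]
No further items can be added.

I₀ = { [B → . B B], [B → . P c], [B' → . B], [F → . c P], [F → . c c], [F → .], [P → . F P P], [P → . num B num], [P → . num] }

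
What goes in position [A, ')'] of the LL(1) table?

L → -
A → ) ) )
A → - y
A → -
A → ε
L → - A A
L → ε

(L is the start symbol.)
A → ) ) ), A → ε

To find M[A, ')'], we find productions for A where ')' is in the predict set (PREDICT(N → α) = (FIRST(α) \ {ε}) ∪ (FOLLOW(N) if α ⇒* ε)).

Relevant sets:
  FOLLOW(A) = { $, ')', '-' }

A → ) ) ): PREDICT = { ')' }
  ')' is in predict set, so this production goes in M[A, ')']
A → - y: PREDICT = { '-' }
A → -: PREDICT = { '-' }
A → ε: PREDICT = { $, ')', '-' }
  ')' is in predict set, so this production goes in M[A, ')']

M[A, ')'] = A → ) ) ), A → ε  (a multiply-defined cell — the grammar is not LL(1))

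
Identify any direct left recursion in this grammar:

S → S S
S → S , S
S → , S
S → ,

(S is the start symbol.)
Yes, S is left-recursive

S → S S: LEFT RECURSIVE (starts with S)
S → S , S: LEFT RECURSIVE (starts with S)
S → , S: starts with ','
S → ,: starts with ','

The grammar has direct left recursion on: S.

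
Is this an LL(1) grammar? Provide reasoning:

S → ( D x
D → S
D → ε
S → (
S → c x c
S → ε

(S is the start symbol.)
No. Predict set conflict for S: { '(' }

A grammar is LL(1) if for each non-terminal N with multiple productions, the predict sets of those productions are pairwise disjoint, where PREDICT(N → α) = (FIRST(α) \ {ε}) ∪ (FOLLOW(N) if α ⇒* ε).

Relevant sets:
  FIRST(S) = { '(', 'c', ε }
  FOLLOW(S) = { $, 'x' }
  FOLLOW(D) = { 'x' }

For S:
  PREDICT(S → '(' D x) = { '(' }
  PREDICT(S → '(') = { '(' }
  PREDICT(S → c x c) = { 'c' }
  PREDICT(S → ε) = { $, 'x' }
For D:
  PREDICT(D → S) = { '(', 'c', 'x' }
  PREDICT(D → ε) = { 'x' }

Conflict found: Predict set conflict for S: { '(' }
The grammar is NOT LL(1).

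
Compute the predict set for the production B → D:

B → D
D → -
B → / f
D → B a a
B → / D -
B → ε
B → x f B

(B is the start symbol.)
PREDICT(B → D) = (FIRST(RHS) \ {ε}) ∪ (FOLLOW(B) if ε ∈ FIRST(RHS), i.e. RHS ⇒* ε)
FIRST(D) = { '-', '/', 'a', 'x' }
FIRST(D) = { '-', '/', 'a', 'x' }
ε ∉ FIRST(D), so FOLLOW(B) is not added.
PREDICT(B → D) = { '-', '/', 'a', 'x' }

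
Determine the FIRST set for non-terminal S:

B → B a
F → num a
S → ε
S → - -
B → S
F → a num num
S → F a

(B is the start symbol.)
{ '-', 'a', 'num', ε }

To compute FIRST(S), examine every production with S on the left-hand side, reading each right-hand side left to right until a non-nullable symbol is reached.

FIRST sets of the other non-terminals involved (by the same procedure, iterated to a fixed point):
  FIRST(F) = { 'a', 'num' }

From S → ε:
  - ε-production, so ε ∈ FIRST(S)
From S → - -:
  - '-' is a terminal: add '-' and stop
From S → F a:
  - F is a non-terminal: add FIRST(F) \ {ε} = { 'a', 'num' }
    F is not nullable, so stop

Collecting: FIRST(S) = { '-', 'a', 'num', ε }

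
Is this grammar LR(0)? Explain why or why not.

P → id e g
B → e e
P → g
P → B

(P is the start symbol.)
Yes, the grammar is LR(0)

A grammar is LR(0) if no state in the canonical LR(0) collection has:
  - both a shift item (dot before a terminal) and a complete item (shift-reduce conflict), or
  - two or more complete items (reduce-reduce conflict; the accept item [P' → P .] counts as a complete item here).

Augment with P' → P and build the canonical LR(0) collection (I0 = CLOSURE({[P' → . P]}), then GOTO on every symbol after a dot until no new states appear). It has 9 states:
  I0: { [B → . e e], [P → . B], [P → . g], [P → . id e g], [P' → . P] }  — shift
  I1: { [P → B .] }  — reduce
  I2: { [P' → P .] }  — accept
  I3: { [B → e . e] }  — shift
  I4: { [P → g .] }  — reduce
  I5: { [P → id . e g] }  — shift
  I6: { [P → id e . g] }  — shift
  I7: { [P → id e g .] }  — reduce
  I8: { [B → e e .] }  — reduce

Every state is either a pure shift/goto state or contains exactly one complete item and nothing to shift — no conflicts. The grammar is LR(0).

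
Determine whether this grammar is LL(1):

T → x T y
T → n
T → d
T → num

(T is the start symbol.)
A grammar is LL(1) if for each non-terminal N with multiple productions, the predict sets of those productions are pairwise disjoint, where PREDICT(N → α) = (FIRST(α) \ {ε}) ∪ (FOLLOW(N) if α ⇒* ε).

For T:
  PREDICT(T → x T y) = { 'x' }
  PREDICT(T → n) = { 'n' }
  PREDICT(T → d) = { 'd' }
  PREDICT(T → num) = { 'num' }

All predict sets are disjoint. The grammar IS LL(1).

Answer: Yes, the grammar is LL(1).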